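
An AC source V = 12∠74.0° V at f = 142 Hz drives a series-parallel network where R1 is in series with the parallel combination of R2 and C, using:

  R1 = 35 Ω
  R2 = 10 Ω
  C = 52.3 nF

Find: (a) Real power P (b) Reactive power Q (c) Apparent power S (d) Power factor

Step 1 — Angular frequency: ω = 2π·f = 2π·142 = 892.2 rad/s.
Step 2 — Component impedances:
  R1: Z = R = 35 Ω
  R2: Z = R = 10 Ω
  C: Z = 1/(jωC) = -j/(ω·C) = 0 - j2.143e+04 Ω
Step 3 — Parallel branch: R2 || C = 1/(1/R2 + 1/C) = 10 - j0.004666 Ω.
Step 4 — Series with R1: Z_total = R1 + (R2 || C) = 45 - j0.004666 Ω = 45∠-0.0° Ω.
Step 5 — Source phasor: V = 12∠74.0° V = 3.308 + j11.54 V.
Step 6 — Current: I = V / Z = 0.07348 + j0.2563 A = 0.2667∠74.0° A.
Step 7 — Complex power: S = V·I* = 3.2 - j0.0003318 VA.
Step 8 — Real power: P = Re(S) = 3.2 W.
Step 9 — Reactive power: Q = Im(S) = -0.0003318 VAR.
Step 10 — Apparent power: |S| = 3.2 VA.
Step 11 — Power factor: PF = P/|S| = 1 (leading).

(a) P = 3.2 W  (b) Q = -0.0003318 VAR  (c) S = 3.2 VA  (d) PF = 1 (leading)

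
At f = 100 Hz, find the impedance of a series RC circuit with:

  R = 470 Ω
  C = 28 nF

Step 1 — Angular frequency: ω = 2π·f = 2π·100 = 628.3 rad/s.
Step 2 — Component impedances:
  R: Z = R = 470 Ω
  C: Z = 1/(jωC) = -j/(ω·C) = 0 - j5.684e+04 Ω
Step 3 — Series combination: Z_total = R + C = 470 - j5.684e+04 Ω = 5.684e+04∠-89.5° Ω.

Z = 470 - j5.684e+04 Ω = 5.684e+04∠-89.5° Ω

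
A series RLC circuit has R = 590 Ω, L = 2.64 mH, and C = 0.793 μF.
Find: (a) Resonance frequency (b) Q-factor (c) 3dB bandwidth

Step 1 — Resonance: ω₀ = 1/√(LC) = 1/√(0.00264·7.93e-07) = 2.186e+04 rad/s.
Step 2 — f₀ = ω₀/(2π) = 3478 Hz.
Step 3 — Series Q: Q = ω₀L/R = 2.186e+04·0.00264/590 = 0.09779.
Step 4 — Bandwidth: Δω = ω₀/Q = 2.235e+05 rad/s; BW = Δω/(2π) = 3.557e+04 Hz.

(a) f₀ = 3478 Hz  (b) Q = 0.09779  (c) BW = 3.557e+04 Hz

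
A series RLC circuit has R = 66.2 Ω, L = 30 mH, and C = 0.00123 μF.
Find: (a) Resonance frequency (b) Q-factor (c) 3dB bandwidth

Step 1 — Resonance: ω₀ = 1/√(LC) = 1/√(0.03·1.23e-09) = 1.646e+05 rad/s.
Step 2 — f₀ = ω₀/(2π) = 2.62e+04 Hz.
Step 3 — Series Q: Q = ω₀L/R = 1.646e+05·0.03/66.2 = 74.6.
Step 4 — Bandwidth: Δω = ω₀/Q = 2207 rad/s; BW = Δω/(2π) = 351.2 Hz.

(a) f₀ = 2.62e+04 Hz  (b) Q = 74.6  (c) BW = 351.2 Hz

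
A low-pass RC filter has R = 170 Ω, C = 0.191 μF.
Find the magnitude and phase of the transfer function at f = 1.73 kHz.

Step 1 — Angular frequency: ω = 2π·1730 = 1.087e+04 rad/s.
Step 2 — Transfer function: H(jω) = 1/(1 + jωRC).
Step 3 — Denominator: 1 + jωRC = 1 + j·1.087e+04·170·1.91e-07 = 1 + j0.3529.
Step 4 — H = 0.8892 - j0.3138.
Step 5 — Magnitude: |H| = 0.943 (-0.5 dB); phase: φ = -19.4°.

|H| = 0.943 (-0.5 dB), φ = -19.4°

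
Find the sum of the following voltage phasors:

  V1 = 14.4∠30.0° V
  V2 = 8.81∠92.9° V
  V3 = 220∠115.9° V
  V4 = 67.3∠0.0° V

Step 1 — Convert each phasor to rectangular form:
  V1 = 14.4·(cos(30.0°) + j·sin(30.0°)) = 12.47 + j7.2 V
  V2 = 8.81·(cos(92.9°) + j·sin(92.9°)) = -0.4457 + j8.799 V
  V3 = 220·(cos(115.9°) + j·sin(115.9°)) = -96.1 + j197.9 V
  V4 = 67.3·(cos(0.0°) + j·sin(0.0°)) = 67.3 V
Step 2 — Sum components: V_total = -16.77 + j213.9 V.
Step 3 — Convert to polar: |V_total| = 214.6 V, ∠V_total = 94.5°.

V_total = 214.6∠94.5° V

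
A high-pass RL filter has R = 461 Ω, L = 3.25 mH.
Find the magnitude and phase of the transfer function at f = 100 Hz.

Step 1 — Angular frequency: ω = 2π·100 = 628.3 rad/s.
Step 2 — Transfer function: H(jω) = jωL/(R + jωL).
Step 3 — Numerator jωL = j·2.042; denominator R + jωL = 461 + j2.042.
Step 4 — H = 1.962e-05 + j0.004429.
Step 5 — Magnitude: |H| = 0.00443 (-47.1 dB); phase: φ = 89.7°.

|H| = 0.00443 (-47.1 dB), φ = 89.7°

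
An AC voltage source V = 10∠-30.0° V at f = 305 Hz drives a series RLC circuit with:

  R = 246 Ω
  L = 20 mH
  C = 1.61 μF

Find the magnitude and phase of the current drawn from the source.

Step 1 — Angular frequency: ω = 2π·f = 2π·305 = 1916 rad/s.
Step 2 — Component impedances:
  R: Z = R = 246 Ω
  L: Z = jωL = j·1916·0.02 = 0 + j38.33 Ω
  C: Z = 1/(jωC) = -j/(ω·C) = 0 - j324.1 Ω
Step 3 — Series combination: Z_total = R + L + C = 246 - j285.8 Ω = 377.1∠-49.3° Ω.
Step 4 — Source phasor: V = 10∠-30.0° V = 8.66 - j5 V.
Step 5 — Ohm's law: I = V / Z_total = (8.66 - j5) / (246 - j285.8) = 0.02503 + j0.008756 A.
Step 6 — Convert to polar: |I| = 0.02652 A, ∠I = 19.3°.

I = 0.02652∠19.3° A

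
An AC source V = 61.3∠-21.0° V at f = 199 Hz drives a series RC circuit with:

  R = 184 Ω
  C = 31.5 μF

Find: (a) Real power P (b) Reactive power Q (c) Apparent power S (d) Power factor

Step 1 — Angular frequency: ω = 2π·f = 2π·199 = 1250 rad/s.
Step 2 — Component impedances:
  R: Z = R = 184 Ω
  C: Z = 1/(jωC) = -j/(ω·C) = 0 - j25.39 Ω
Step 3 — Series combination: Z_total = R + C = 184 - j25.39 Ω = 185.7∠-7.9° Ω.
Step 4 — Source phasor: V = 61.3∠-21.0° V = 57.23 - j21.97 V.
Step 5 — Current: I = V / Z = 0.3214 - j0.07504 A = 0.33∠-13.1° A.
Step 6 — Complex power: S = V·I* = 20.04 - j2.765 VA.
Step 7 — Real power: P = Re(S) = 20.04 W.
Step 8 — Reactive power: Q = Im(S) = -2.765 VAR.
Step 9 — Apparent power: |S| = 20.23 VA.
Step 10 — Power factor: PF = P/|S| = 0.9906 (leading).

(a) P = 20.04 W  (b) Q = -2.765 VAR  (c) S = 20.23 VA  (d) PF = 0.9906 (leading)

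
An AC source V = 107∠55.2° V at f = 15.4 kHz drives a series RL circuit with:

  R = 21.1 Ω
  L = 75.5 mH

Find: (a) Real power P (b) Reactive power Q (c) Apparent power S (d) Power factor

Step 1 — Angular frequency: ω = 2π·f = 2π·1.54e+04 = 9.676e+04 rad/s.
Step 2 — Component impedances:
  R: Z = R = 21.1 Ω
  L: Z = jωL = j·9.676e+04·0.0755 = 0 + j7305 Ω
Step 3 — Series combination: Z_total = R + L = 21.1 + j7305 Ω = 7305∠89.8° Ω.
Step 4 — Source phasor: V = 107∠55.2° V = 61.07 + j87.86 V.
Step 5 — Current: I = V / Z = 0.01205 - j0.008324 A = 0.01465∠-34.6° A.
Step 6 — Complex power: S = V·I* = 0.004526 + j1.567 VA.
Step 7 — Real power: P = Re(S) = 0.004526 W.
Step 8 — Reactive power: Q = Im(S) = 1.567 VAR.
Step 9 — Apparent power: |S| = 1.567 VA.
Step 10 — Power factor: PF = P/|S| = 0.002888 (lagging).

(a) P = 0.004526 W  (b) Q = 1.567 VAR  (c) S = 1.567 VA  (d) PF = 0.002888 (lagging)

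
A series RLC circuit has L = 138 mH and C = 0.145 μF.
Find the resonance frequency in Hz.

Step 1 — Resonance condition Im(Z)=0 gives ω₀ = 1/√(LC).
Step 2 — ω₀ = 1/√(0.138·1.45e-07) = 7069 rad/s.
Step 3 — f₀ = ω₀/(2π) = 1125 Hz.

f₀ = 1125 Hz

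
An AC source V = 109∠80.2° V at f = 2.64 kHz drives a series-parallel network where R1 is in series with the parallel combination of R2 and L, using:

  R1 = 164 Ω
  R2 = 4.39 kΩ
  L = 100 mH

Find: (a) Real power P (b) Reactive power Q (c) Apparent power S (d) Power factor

Step 1 — Angular frequency: ω = 2π·f = 2π·2640 = 1.659e+04 rad/s.
Step 2 — Component impedances:
  R1: Z = R = 164 Ω
  R2: Z = R = 4390 Ω
  L: Z = jωL = j·1.659e+04·0.1 = 0 + j1659 Ω
Step 3 — Parallel branch: R2 || L = 1/(1/R2 + 1/L) = 548.5 + j1452 Ω.
Step 4 — Series with R1: Z_total = R1 + (R2 || L) = 712.5 + j1452 Ω = 1617∠63.9° Ω.
Step 5 — Source phasor: V = 109∠80.2° V = 18.55 + j107.4 V.
Step 6 — Current: I = V / Z = 0.06469 + j0.01897 A = 0.06741∠16.3° A.
Step 7 — Complex power: S = V·I* = 3.238 + j6.596 VA.
Step 8 — Real power: P = Re(S) = 3.238 W.
Step 9 — Reactive power: Q = Im(S) = 6.596 VAR.
Step 10 — Apparent power: |S| = 7.348 VA.
Step 11 — Power factor: PF = P/|S| = 0.4406 (lagging).

(a) P = 3.238 W  (b) Q = 6.596 VAR  (c) S = 7.348 VA  (d) PF = 0.4406 (lagging)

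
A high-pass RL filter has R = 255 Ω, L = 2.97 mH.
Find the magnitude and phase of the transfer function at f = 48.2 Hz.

Step 1 — Angular frequency: ω = 2π·48.2 = 302.8 rad/s.
Step 2 — Transfer function: H(jω) = jωL/(R + jωL).
Step 3 — Numerator jωL = j·0.8995; denominator R + jωL = 255 + j0.8995.
Step 4 — H = 1.244e-05 + j0.003527.
Step 5 — Magnitude: |H| = 0.003527 (-49.1 dB); phase: φ = 89.8°.

|H| = 0.003527 (-49.1 dB), φ = 89.8°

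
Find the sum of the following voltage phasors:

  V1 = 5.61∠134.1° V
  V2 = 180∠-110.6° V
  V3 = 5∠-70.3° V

Step 1 — Convert each phasor to rectangular form:
  V1 = 5.61·(cos(134.1°) + j·sin(134.1°)) = -3.904 + j4.029 V
  V2 = 180·(cos(-110.6°) + j·sin(-110.6°)) = -63.33 - j168.5 V
  V3 = 5·(cos(-70.3°) + j·sin(-70.3°)) = 1.685 - j4.707 V
Step 2 — Sum components: V_total = -65.55 - j169.2 V.
Step 3 — Convert to polar: |V_total| = 181.4 V, ∠V_total = -111.2°.

V_total = 181.4∠-111.2° V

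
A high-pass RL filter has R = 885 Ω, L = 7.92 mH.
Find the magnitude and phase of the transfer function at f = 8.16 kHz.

Step 1 — Angular frequency: ω = 2π·8160 = 5.127e+04 rad/s.
Step 2 — Transfer function: H(jω) = jωL/(R + jωL).
Step 3 — Numerator jωL = j·406.1; denominator R + jωL = 885 + j406.1.
Step 4 — H = 0.1739 + j0.379.
Step 5 — Magnitude: |H| = 0.417 (-7.6 dB); phase: φ = 65.4°.

|H| = 0.417 (-7.6 dB), φ = 65.4°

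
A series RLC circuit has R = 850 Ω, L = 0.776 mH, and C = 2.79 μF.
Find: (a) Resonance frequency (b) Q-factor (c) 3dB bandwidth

Step 1 — Resonance: ω₀ = 1/√(LC) = 1/√(0.000776·2.79e-06) = 2.149e+04 rad/s.
Step 2 — f₀ = ω₀/(2π) = 3420 Hz.
Step 3 — Series Q: Q = ω₀L/R = 2.149e+04·0.000776/850 = 0.01962.
Step 4 — Bandwidth: Δω = ω₀/Q = 1.095e+06 rad/s; BW = Δω/(2π) = 1.743e+05 Hz.

(a) f₀ = 3420 Hz  (b) Q = 0.01962  (c) BW = 1.743e+05 Hz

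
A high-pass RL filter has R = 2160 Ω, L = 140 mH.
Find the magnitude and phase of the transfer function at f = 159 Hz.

Step 1 — Angular frequency: ω = 2π·159 = 999 rad/s.
Step 2 — Transfer function: H(jω) = jωL/(R + jωL).
Step 3 — Numerator jωL = j·139.9; denominator R + jωL = 2160 + j139.9.
Step 4 — H = 0.004175 + j0.06448.
Step 5 — Magnitude: |H| = 0.06462 (-23.8 dB); phase: φ = 86.3°.

|H| = 0.06462 (-23.8 dB), φ = 86.3°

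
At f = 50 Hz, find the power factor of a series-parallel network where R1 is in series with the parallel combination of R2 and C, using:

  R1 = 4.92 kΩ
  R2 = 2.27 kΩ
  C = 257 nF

Step 1 — Angular frequency: ω = 2π·f = 2π·50 = 314.2 rad/s.
Step 2 — Component impedances:
  R1: Z = R = 4920 Ω
  R2: Z = R = 2270 Ω
  C: Z = 1/(jωC) = -j/(ω·C) = 0 - j1.239e+04 Ω
Step 3 — Parallel branch: R2 || C = 1/(1/R2 + 1/C) = 2196 - j402.5 Ω.
Step 4 — Series with R1: Z_total = R1 + (R2 || C) = 7116 - j402.5 Ω = 7128∠-3.2° Ω.
Step 5 — Power factor: PF = cos(φ) = Re(Z)/|Z| = 7116.2/7127.6 = 0.9984.
Step 6 — Type: Im(Z) = -402.5 ⇒ leading (phase φ = -3.2°).

PF = 0.9984 (leading, φ = -3.2°)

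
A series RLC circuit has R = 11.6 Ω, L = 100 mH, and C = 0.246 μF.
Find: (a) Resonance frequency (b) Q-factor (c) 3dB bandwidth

Step 1 — Resonance: ω₀ = 1/√(LC) = 1/√(0.1·2.46e-07) = 6376 rad/s.
Step 2 — f₀ = ω₀/(2π) = 1015 Hz.
Step 3 — Series Q: Q = ω₀L/R = 6376·0.1/11.6 = 54.96.
Step 4 — Bandwidth: Δω = ω₀/Q = 116 rad/s; BW = Δω/(2π) = 18.46 Hz.

(a) f₀ = 1015 Hz  (b) Q = 54.96  (c) BW = 18.46 Hz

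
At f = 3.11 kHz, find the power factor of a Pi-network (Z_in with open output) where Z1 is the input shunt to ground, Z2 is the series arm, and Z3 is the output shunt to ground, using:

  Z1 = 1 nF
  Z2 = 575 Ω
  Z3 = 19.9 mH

Step 1 — Angular frequency: ω = 2π·f = 2π·3110 = 1.954e+04 rad/s.
Step 2 — Component impedances:
  Z1: Z = 1/(jωC) = -j/(ω·C) = 0 - j5.118e+04 Ω
  Z2: Z = R = 575 Ω
  Z3: Z = jωL = j·1.954e+04·0.0199 = 0 + j388.9 Ω
Step 3 — With open output, the series arm Z2 and the output shunt Z3 appear in series to ground: Z2 + Z3 = 575 + j388.9 Ω.
Step 4 — Parallel with input shunt Z1: Z_in = Z1 || (Z2 + Z3) = 583.8 + j385.2 Ω = 699.4∠33.4° Ω.
Step 5 — Power factor: PF = cos(φ) = Re(Z)/|Z| = 583.76/699.41 = 0.8346.
Step 6 — Type: Im(Z) = 385.2 ⇒ lagging (phase φ = 33.4°).

PF = 0.8346 (lagging, φ = 33.4°)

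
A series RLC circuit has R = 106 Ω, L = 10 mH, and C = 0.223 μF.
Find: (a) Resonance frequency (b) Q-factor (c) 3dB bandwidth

Step 1 — Resonance: ω₀ = 1/√(LC) = 1/√(0.01·2.23e-07) = 2.118e+04 rad/s.
Step 2 — f₀ = ω₀/(2π) = 3370 Hz.
Step 3 — Series Q: Q = ω₀L/R = 2.118e+04·0.01/106 = 1.998.
Step 4 — Bandwidth: Δω = ω₀/Q = 1.06e+04 rad/s; BW = Δω/(2π) = 1687 Hz.

(a) f₀ = 3370 Hz  (b) Q = 1.998  (c) BW = 1687 Hz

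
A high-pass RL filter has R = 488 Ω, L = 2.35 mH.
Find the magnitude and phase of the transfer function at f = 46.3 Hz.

Step 1 — Angular frequency: ω = 2π·46.3 = 290.9 rad/s.
Step 2 — Transfer function: H(jω) = jωL/(R + jωL).
Step 3 — Numerator jωL = j·0.6836; denominator R + jωL = 488 + j0.6836.
Step 4 — H = 1.963e-06 + j0.001401.
Step 5 — Magnitude: |H| = 0.001401 (-57.1 dB); phase: φ = 89.9°.

|H| = 0.001401 (-57.1 dB), φ = 89.9°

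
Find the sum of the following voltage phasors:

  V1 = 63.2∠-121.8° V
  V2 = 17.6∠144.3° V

Step 1 — Convert each phasor to rectangular form:
  V1 = 63.2·(cos(-121.8°) + j·sin(-121.8°)) = -33.3 - j53.71 V
  V2 = 17.6·(cos(144.3°) + j·sin(144.3°)) = -14.29 + j10.27 V
Step 2 — Sum components: V_total = -47.6 - j43.44 V.
Step 3 — Convert to polar: |V_total| = 64.44 V, ∠V_total = -137.6°.

V_total = 64.44∠-137.6° V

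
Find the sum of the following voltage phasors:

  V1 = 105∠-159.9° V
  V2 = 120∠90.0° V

Step 1 — Convert each phasor to rectangular form:
  V1 = 105·(cos(-159.9°) + j·sin(-159.9°)) = -98.6 - j36.08 V
  V2 = 120·(cos(90.0°) + j·sin(90.0°)) = 0 + j120 V
Step 2 — Sum components: V_total = -98.6 + j83.92 V.
Step 3 — Convert to polar: |V_total| = 129.5 V, ∠V_total = 139.6°.

V_total = 129.5∠139.6° V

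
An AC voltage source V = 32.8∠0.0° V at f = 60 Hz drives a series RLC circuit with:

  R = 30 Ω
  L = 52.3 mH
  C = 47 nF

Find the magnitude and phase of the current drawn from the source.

Step 1 — Angular frequency: ω = 2π·f = 2π·60 = 377 rad/s.
Step 2 — Component impedances:
  R: Z = R = 30 Ω
  L: Z = jωL = j·377·0.0523 = 0 + j19.72 Ω
  C: Z = 1/(jωC) = -j/(ω·C) = 0 - j5.644e+04 Ω
Step 3 — Series combination: Z_total = R + L + C = 30 - j5.642e+04 Ω = 5.642e+04∠-90.0° Ω.
Step 4 — Source phasor: V = 32.8∠0.0° V = 32.8 V.
Step 5 — Ohm's law: I = V / Z_total = (32.8) / (30 - j5.642e+04) = 3.091e-07 + j0.0005814 A.
Step 6 — Convert to polar: |I| = 0.0005814 A, ∠I = 90.0°.

I = 0.0005814∠90.0° A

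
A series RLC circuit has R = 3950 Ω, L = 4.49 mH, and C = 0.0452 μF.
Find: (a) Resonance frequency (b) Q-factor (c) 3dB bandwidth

Step 1 — Resonance: ω₀ = 1/√(LC) = 1/√(0.00449·4.52e-08) = 7.02e+04 rad/s.
Step 2 — f₀ = ω₀/(2π) = 1.117e+04 Hz.
Step 3 — Series Q: Q = ω₀L/R = 7.02e+04·0.00449/3950 = 0.07979.
Step 4 — Bandwidth: Δω = ω₀/Q = 8.797e+05 rad/s; BW = Δω/(2π) = 1.4e+05 Hz.

(a) f₀ = 1.117e+04 Hz  (b) Q = 0.07979  (c) BW = 1.4e+05 Hz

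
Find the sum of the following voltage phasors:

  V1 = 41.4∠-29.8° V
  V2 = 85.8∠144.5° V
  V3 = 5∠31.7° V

Step 1 — Convert each phasor to rectangular form:
  V1 = 41.4·(cos(-29.8°) + j·sin(-29.8°)) = 35.93 - j20.57 V
  V2 = 85.8·(cos(144.5°) + j·sin(144.5°)) = -69.85 + j49.82 V
  V3 = 5·(cos(31.7°) + j·sin(31.7°)) = 4.254 + j2.627 V
Step 2 — Sum components: V_total = -29.67 + j31.88 V.
Step 3 — Convert to polar: |V_total| = 43.55 V, ∠V_total = 132.9°.

V_total = 43.55∠132.9° V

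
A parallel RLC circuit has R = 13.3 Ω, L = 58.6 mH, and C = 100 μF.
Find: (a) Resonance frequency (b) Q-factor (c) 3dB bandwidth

Step 1 — Resonance: ω₀ = 1/√(LC) = 1/√(0.0586·0.0001) = 413.1 rad/s.
Step 2 — f₀ = ω₀/(2π) = 65.75 Hz.
Step 3 — Parallel Q: Q = R/(ω₀L) = 13.3/(413.1·0.0586) = 0.5494.
Step 4 — Bandwidth: Δω = ω₀/Q = 751.9 rad/s; BW = Δω/(2π) = 119.7 Hz.

(a) f₀ = 65.75 Hz  (b) Q = 0.5494  (c) BW = 119.7 Hz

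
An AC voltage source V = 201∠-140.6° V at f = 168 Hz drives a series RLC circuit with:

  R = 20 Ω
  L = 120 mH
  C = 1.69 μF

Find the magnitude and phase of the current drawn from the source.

Step 1 — Angular frequency: ω = 2π·f = 2π·168 = 1056 rad/s.
Step 2 — Component impedances:
  R: Z = R = 20 Ω
  L: Z = jωL = j·1056·0.12 = 0 + j126.7 Ω
  C: Z = 1/(jωC) = -j/(ω·C) = 0 - j560.6 Ω
Step 3 — Series combination: Z_total = R + L + C = 20 - j433.9 Ω = 434.4∠-87.4° Ω.
Step 4 — Source phasor: V = 201∠-140.6° V = -155.3 - j127.6 V.
Step 5 — Ohm's law: I = V / Z_total = (-155.3 - j127.6) / (20 - j433.9) = 0.2769 - j0.3707 A.
Step 6 — Convert to polar: |I| = 0.4628 A, ∠I = -53.2°.

I = 0.4628∠-53.2° A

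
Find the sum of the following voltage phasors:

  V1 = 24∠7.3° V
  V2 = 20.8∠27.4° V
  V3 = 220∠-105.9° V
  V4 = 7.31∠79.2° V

Step 1 — Convert each phasor to rectangular form:
  V1 = 24·(cos(7.3°) + j·sin(7.3°)) = 23.81 + j3.05 V
  V2 = 20.8·(cos(27.4°) + j·sin(27.4°)) = 18.47 + j9.572 V
  V3 = 220·(cos(-105.9°) + j·sin(-105.9°)) = -60.27 - j211.6 V
  V4 = 7.31·(cos(79.2°) + j·sin(79.2°)) = 1.37 + j7.181 V
Step 2 — Sum components: V_total = -16.63 - j191.8 V.
Step 3 — Convert to polar: |V_total| = 192.5 V, ∠V_total = -95.0°.

V_total = 192.5∠-95.0° V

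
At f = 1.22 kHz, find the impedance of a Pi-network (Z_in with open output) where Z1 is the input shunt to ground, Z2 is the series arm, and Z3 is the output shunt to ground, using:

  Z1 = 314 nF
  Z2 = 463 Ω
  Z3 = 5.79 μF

Step 1 — Angular frequency: ω = 2π·f = 2π·1220 = 7665 rad/s.
Step 2 — Component impedances:
  Z1: Z = 1/(jωC) = -j/(ω·C) = 0 - j415.5 Ω
  Z2: Z = R = 463 Ω
  Z3: Z = 1/(jωC) = -j/(ω·C) = 0 - j22.53 Ω
Step 3 — With open output, the series arm Z2 and the output shunt Z3 appear in series to ground: Z2 + Z3 = 463 - j22.53 Ω.
Step 4 — Parallel with input shunt Z1: Z_in = Z1 || (Z2 + Z3) = 196.7 - j229.3 Ω = 302.2∠-49.4° Ω.

Z = 196.7 - j229.3 Ω = 302.2∠-49.4° Ω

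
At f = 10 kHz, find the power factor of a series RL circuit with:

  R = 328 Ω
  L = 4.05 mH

Step 1 — Angular frequency: ω = 2π·f = 2π·1e+04 = 6.283e+04 rad/s.
Step 2 — Component impedances:
  R: Z = R = 328 Ω
  L: Z = jωL = j·6.283e+04·0.00405 = 0 + j254.5 Ω
Step 3 — Series combination: Z_total = R + L = 328 + j254.5 Ω = 415.1∠37.8° Ω.
Step 4 — Power factor: PF = cos(φ) = Re(Z)/|Z| = 328/415.14 = 0.7901.
Step 5 — Type: Im(Z) = 254.5 ⇒ lagging (phase φ = 37.8°).

PF = 0.7901 (lagging, φ = 37.8°)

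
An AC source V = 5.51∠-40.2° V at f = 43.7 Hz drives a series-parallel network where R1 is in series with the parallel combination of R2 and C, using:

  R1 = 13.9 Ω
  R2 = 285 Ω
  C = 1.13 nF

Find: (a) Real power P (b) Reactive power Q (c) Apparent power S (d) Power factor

Step 1 — Angular frequency: ω = 2π·f = 2π·43.7 = 274.6 rad/s.
Step 2 — Component impedances:
  R1: Z = R = 13.9 Ω
  R2: Z = R = 285 Ω
  C: Z = 1/(jωC) = -j/(ω·C) = 0 - j3.223e+06 Ω
Step 3 — Parallel branch: R2 || C = 1/(1/R2 + 1/C) = 285 - j0.0252 Ω.
Step 4 — Series with R1: Z_total = R1 + (R2 || C) = 298.9 - j0.0252 Ω = 298.9∠-0.0° Ω.
Step 5 — Source phasor: V = 5.51∠-40.2° V = 4.209 - j3.556 V.
Step 6 — Current: I = V / Z = 0.01408 - j0.0119 A = 0.01843∠-40.2° A.
Step 7 — Complex power: S = V·I* = 0.1016 - j8.564e-06 VA.
Step 8 — Real power: P = Re(S) = 0.1016 W.
Step 9 — Reactive power: Q = Im(S) = -8.564e-06 VAR.
Step 10 — Apparent power: |S| = 0.1016 VA.
Step 11 — Power factor: PF = P/|S| = 1 (leading).

(a) P = 0.1016 W  (b) Q = -8.564e-06 VAR  (c) S = 0.1016 VA  (d) PF = 1 (leading)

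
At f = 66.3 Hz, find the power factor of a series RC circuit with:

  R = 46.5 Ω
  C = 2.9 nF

Step 1 — Angular frequency: ω = 2π·f = 2π·66.3 = 416.6 rad/s.
Step 2 — Component impedances:
  R: Z = R = 46.5 Ω
  C: Z = 1/(jωC) = -j/(ω·C) = 0 - j8.278e+05 Ω
Step 3 — Series combination: Z_total = R + C = 46.5 - j8.278e+05 Ω = 8.278e+05∠-90.0° Ω.
Step 4 — Power factor: PF = cos(φ) = Re(Z)/|Z| = 46.5/8.2777e+05 = 5.618e-05.
Step 5 — Type: Im(Z) = -8.278e+05 ⇒ leading (phase φ = -90.0°).

PF = 5.618e-05 (leading, φ = -90.0°)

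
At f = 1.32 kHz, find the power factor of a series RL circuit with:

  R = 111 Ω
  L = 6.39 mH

Step 1 — Angular frequency: ω = 2π·f = 2π·1320 = 8294 rad/s.
Step 2 — Component impedances:
  R: Z = R = 111 Ω
  L: Z = jωL = j·8294·0.00639 = 0 + j53 Ω
Step 3 — Series combination: Z_total = R + L = 111 + j53 Ω = 123∠25.5° Ω.
Step 4 — Power factor: PF = cos(φ) = Re(Z)/|Z| = 111/123 = 0.9024.
Step 5 — Type: Im(Z) = 53 ⇒ lagging (phase φ = 25.5°).

PF = 0.9024 (lagging, φ = 25.5°)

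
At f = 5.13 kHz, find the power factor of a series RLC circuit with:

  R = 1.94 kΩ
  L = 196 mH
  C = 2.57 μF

Step 1 — Angular frequency: ω = 2π·f = 2π·5130 = 3.223e+04 rad/s.
Step 2 — Component impedances:
  R: Z = R = 1940 Ω
  L: Z = jωL = j·3.223e+04·0.196 = 0 + j6318 Ω
  C: Z = 1/(jωC) = -j/(ω·C) = 0 - j12.07 Ω
Step 3 — Series combination: Z_total = R + L + C = 1940 + j6306 Ω = 6597∠72.9° Ω.
Step 4 — Power factor: PF = cos(φ) = Re(Z)/|Z| = 1940/6597 = 0.2941.
Step 5 — Type: Im(Z) = 6306 ⇒ lagging (phase φ = 72.9°).

PF = 0.2941 (lagging, φ = 72.9°)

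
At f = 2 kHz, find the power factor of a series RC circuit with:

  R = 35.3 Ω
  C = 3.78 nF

Step 1 — Angular frequency: ω = 2π·f = 2π·2000 = 1.257e+04 rad/s.
Step 2 — Component impedances:
  R: Z = R = 35.3 Ω
  C: Z = 1/(jωC) = -j/(ω·C) = 0 - j2.105e+04 Ω
Step 3 — Series combination: Z_total = R + C = 35.3 - j2.105e+04 Ω = 2.105e+04∠-89.9° Ω.
Step 4 — Power factor: PF = cos(φ) = Re(Z)/|Z| = 35.3/2.105e+04 = 0.001677.
Step 5 — Type: Im(Z) = -2.105e+04 ⇒ leading (phase φ = -89.9°).

PF = 0.001677 (leading, φ = -89.9°)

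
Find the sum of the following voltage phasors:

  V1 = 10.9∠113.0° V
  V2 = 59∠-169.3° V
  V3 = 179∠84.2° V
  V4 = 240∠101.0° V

Step 1 — Convert each phasor to rectangular form:
  V1 = 10.9·(cos(113.0°) + j·sin(113.0°)) = -4.259 + j10.03 V
  V2 = 59·(cos(-169.3°) + j·sin(-169.3°)) = -57.97 - j10.95 V
  V3 = 179·(cos(84.2°) + j·sin(84.2°)) = 18.09 + j178.1 V
  V4 = 240·(cos(101.0°) + j·sin(101.0°)) = -45.79 + j235.6 V
Step 2 — Sum components: V_total = -89.94 + j412.8 V.
Step 3 — Convert to polar: |V_total| = 422.4 V, ∠V_total = 102.3°.

V_total = 422.4∠102.3° V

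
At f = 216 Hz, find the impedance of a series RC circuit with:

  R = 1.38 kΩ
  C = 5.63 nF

Step 1 — Angular frequency: ω = 2π·f = 2π·216 = 1357 rad/s.
Step 2 — Component impedances:
  R: Z = R = 1380 Ω
  C: Z = 1/(jωC) = -j/(ω·C) = 0 - j1.309e+05 Ω
Step 3 — Series combination: Z_total = R + C = 1380 - j1.309e+05 Ω = 1.309e+05∠-89.4° Ω.

Z = 1380 - j1.309e+05 Ω = 1.309e+05∠-89.4° Ω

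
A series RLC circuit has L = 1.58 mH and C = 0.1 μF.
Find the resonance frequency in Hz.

Step 1 — Resonance condition Im(Z)=0 gives ω₀ = 1/√(LC).
Step 2 — ω₀ = 1/√(0.00158·1e-07) = 7.956e+04 rad/s.
Step 3 — f₀ = ω₀/(2π) = 1.266e+04 Hz.

f₀ = 1.266e+04 Hz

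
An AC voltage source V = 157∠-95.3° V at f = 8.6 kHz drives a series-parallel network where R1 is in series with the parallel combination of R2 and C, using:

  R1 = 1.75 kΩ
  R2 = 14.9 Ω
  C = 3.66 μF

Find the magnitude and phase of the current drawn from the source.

Step 1 — Angular frequency: ω = 2π·f = 2π·8600 = 5.404e+04 rad/s.
Step 2 — Component impedances:
  R1: Z = R = 1750 Ω
  R2: Z = R = 14.9 Ω
  C: Z = 1/(jωC) = -j/(ω·C) = 0 - j5.056 Ω
Step 3 — Parallel branch: R2 || C = 1/(1/R2 + 1/C) = 1.539 - j4.534 Ω.
Step 4 — Series with R1: Z_total = R1 + (R2 || C) = 1752 - j4.534 Ω = 1752∠-0.1° Ω.
Step 5 — Source phasor: V = 157∠-95.3° V = -14.5 - j156.3 V.
Step 6 — Ohm's law: I = V / Z_total = (-14.5 - j156.3) / (1752 - j4.534) = -0.008049 - j0.08927 A.
Step 7 — Convert to polar: |I| = 0.08964 A, ∠I = -95.2°.

I = 0.08964∠-95.2° A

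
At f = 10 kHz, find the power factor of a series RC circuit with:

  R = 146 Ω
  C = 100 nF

Step 1 — Angular frequency: ω = 2π·f = 2π·1e+04 = 6.283e+04 rad/s.
Step 2 — Component impedances:
  R: Z = R = 146 Ω
  C: Z = 1/(jωC) = -j/(ω·C) = 0 - j159.2 Ω
Step 3 — Series combination: Z_total = R + C = 146 - j159.2 Ω = 216∠-47.5° Ω.
Step 4 — Power factor: PF = cos(φ) = Re(Z)/|Z| = 146/215.98 = 0.676.
Step 5 — Type: Im(Z) = -159.2 ⇒ leading (phase φ = -47.5°).

PF = 0.676 (leading, φ = -47.5°)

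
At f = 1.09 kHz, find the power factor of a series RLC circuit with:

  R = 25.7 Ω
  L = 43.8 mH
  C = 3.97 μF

Step 1 — Angular frequency: ω = 2π·f = 2π·1090 = 6849 rad/s.
Step 2 — Component impedances:
  R: Z = R = 25.7 Ω
  L: Z = jωL = j·6849·0.0438 = 0 + j300 Ω
  C: Z = 1/(jωC) = -j/(ω·C) = 0 - j36.78 Ω
Step 3 — Series combination: Z_total = R + L + C = 25.7 + j263.2 Ω = 264.4∠84.4° Ω.
Step 4 — Power factor: PF = cos(φ) = Re(Z)/|Z| = 25.7/264.4443 = 0.09718.
Step 5 — Type: Im(Z) = 263.2 ⇒ lagging (phase φ = 84.4°).

PF = 0.09718 (lagging, φ = 84.4°)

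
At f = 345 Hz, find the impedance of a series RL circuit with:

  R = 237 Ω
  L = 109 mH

Step 1 — Angular frequency: ω = 2π·f = 2π·345 = 2168 rad/s.
Step 2 — Component impedances:
  R: Z = R = 237 Ω
  L: Z = jωL = j·2168·0.109 = 0 + j236.3 Ω
Step 3 — Series combination: Z_total = R + L = 237 + j236.3 Ω = 334.7∠44.9° Ω.

Z = 237 + j236.3 Ω = 334.7∠44.9° Ω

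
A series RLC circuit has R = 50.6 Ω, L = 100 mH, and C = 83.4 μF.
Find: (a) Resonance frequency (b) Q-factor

Step 1 — Resonance condition Im(Z)=0 gives ω₀ = 1/√(LC).
Step 2 — ω₀ = 1/√(0.1·8.34e-05) = 346.3 rad/s.
Step 3 — f₀ = ω₀/(2π) = 55.11 Hz.
Step 4 — Series Q: Q = ω₀L/R = 346.3·0.1/50.6 = 0.6843.

(a) f₀ = 55.11 Hz  (b) Q = 0.6843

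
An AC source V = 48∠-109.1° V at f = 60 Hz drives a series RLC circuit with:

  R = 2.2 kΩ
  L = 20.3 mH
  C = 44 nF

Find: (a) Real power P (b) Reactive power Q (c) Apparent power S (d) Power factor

Step 1 — Angular frequency: ω = 2π·f = 2π·60 = 377 rad/s.
Step 2 — Component impedances:
  R: Z = R = 2200 Ω
  L: Z = jωL = j·377·0.0203 = 0 + j7.653 Ω
  C: Z = 1/(jωC) = -j/(ω·C) = 0 - j6.029e+04 Ω
Step 3 — Series combination: Z_total = R + L + C = 2200 - j6.028e+04 Ω = 6.032e+04∠-87.9° Ω.
Step 4 — Source phasor: V = 48∠-109.1° V = -15.71 - j45.36 V.
Step 5 — Current: I = V / Z = 0.000742 - j0.0002876 A = 0.0007958∠-21.2° A.
Step 6 — Complex power: S = V·I* = 0.001393 - j0.03817 VA.
Step 7 — Real power: P = Re(S) = 0.001393 W.
Step 8 — Reactive power: Q = Im(S) = -0.03817 VAR.
Step 9 — Apparent power: |S| = 0.0382 VA.
Step 10 — Power factor: PF = P/|S| = 0.03647 (leading).

(a) P = 0.001393 W  (b) Q = -0.03817 VAR  (c) S = 0.0382 VA  (d) PF = 0.03647 (leading)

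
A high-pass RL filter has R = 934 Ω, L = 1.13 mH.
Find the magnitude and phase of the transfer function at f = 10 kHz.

Step 1 — Angular frequency: ω = 2π·1e+04 = 6.283e+04 rad/s.
Step 2 — Transfer function: H(jω) = jωL/(R + jωL).
Step 3 — Numerator jωL = j·71; denominator R + jωL = 934 + j71.
Step 4 — H = 0.005745 + j0.07558.
Step 5 — Magnitude: |H| = 0.0758 (-22.4 dB); phase: φ = 85.7°.

|H| = 0.0758 (-22.4 dB), φ = 85.7°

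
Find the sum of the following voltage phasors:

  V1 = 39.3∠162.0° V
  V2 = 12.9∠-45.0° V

Step 1 — Convert each phasor to rectangular form:
  V1 = 39.3·(cos(162.0°) + j·sin(162.0°)) = -37.38 + j12.14 V
  V2 = 12.9·(cos(-45.0°) + j·sin(-45.0°)) = 9.122 - j9.122 V
Step 2 — Sum components: V_total = -28.25 + j3.023 V.
Step 3 — Convert to polar: |V_total| = 28.42 V, ∠V_total = 173.9°.

V_total = 28.42∠173.9° V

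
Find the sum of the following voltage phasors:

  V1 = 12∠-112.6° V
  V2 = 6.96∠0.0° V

Step 1 — Convert each phasor to rectangular form:
  V1 = 12·(cos(-112.6°) + j·sin(-112.6°)) = -4.612 - j11.08 V
  V2 = 6.96·(cos(0.0°) + j·sin(0.0°)) = 6.96 V
Step 2 — Sum components: V_total = 2.348 - j11.08 V.
Step 3 — Convert to polar: |V_total| = 11.32 V, ∠V_total = -78.0°.

V_total = 11.32∠-78.0° V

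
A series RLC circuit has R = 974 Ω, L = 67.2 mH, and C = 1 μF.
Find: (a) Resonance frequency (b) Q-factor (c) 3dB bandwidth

Step 1 — Resonance condition Im(Z)=0 gives ω₀ = 1/√(LC).
Step 2 — ω₀ = 1/√(0.0672·1e-06) = 3858 rad/s.
Step 3 — f₀ = ω₀/(2π) = 614 Hz.
Step 4 — Series Q: Q = ω₀L/R = 3858·0.0672/974 = 0.2661.
Step 5 — 3dB bandwidth: Δω = ω₀/Q = 1.449e+04 rad/s; BW = Δω/(2π) = 2307 Hz.

(a) f₀ = 614 Hz  (b) Q = 0.2661  (c) BW = 2307 Hz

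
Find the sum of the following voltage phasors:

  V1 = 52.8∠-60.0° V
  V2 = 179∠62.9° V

Step 1 — Convert each phasor to rectangular form:
  V1 = 52.8·(cos(-60.0°) + j·sin(-60.0°)) = 26.4 - j45.73 V
  V2 = 179·(cos(62.9°) + j·sin(62.9°)) = 81.54 + j159.3 V
Step 2 — Sum components: V_total = 107.9 + j113.6 V.
Step 3 — Convert to polar: |V_total| = 156.7 V, ∠V_total = 46.5°.

V_total = 156.7∠46.5° V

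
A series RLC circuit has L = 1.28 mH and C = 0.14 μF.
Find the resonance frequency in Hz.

Step 1 — Resonance condition Im(Z)=0 gives ω₀ = 1/√(LC).
Step 2 — ω₀ = 1/√(0.00128·1.4e-07) = 7.47e+04 rad/s.
Step 3 — f₀ = ω₀/(2π) = 1.189e+04 Hz.

f₀ = 1.189e+04 Hz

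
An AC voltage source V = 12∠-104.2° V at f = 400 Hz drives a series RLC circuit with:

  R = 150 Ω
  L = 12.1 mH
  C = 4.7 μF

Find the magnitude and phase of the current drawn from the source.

Step 1 — Angular frequency: ω = 2π·f = 2π·400 = 2513 rad/s.
Step 2 — Component impedances:
  R: Z = R = 150 Ω
  L: Z = jωL = j·2513·0.0121 = 0 + j30.41 Ω
  C: Z = 1/(jωC) = -j/(ω·C) = 0 - j84.66 Ω
Step 3 — Series combination: Z_total = R + L + C = 150 - j54.25 Ω = 159.5∠-19.9° Ω.
Step 4 — Source phasor: V = 12∠-104.2° V = -2.944 - j11.63 V.
Step 5 — Ohm's law: I = V / Z_total = (-2.944 - j11.63) / (150 - j54.25) = 0.007449 - j0.07486 A.
Step 6 — Convert to polar: |I| = 0.07523 A, ∠I = -84.3°.

I = 0.07523∠-84.3° A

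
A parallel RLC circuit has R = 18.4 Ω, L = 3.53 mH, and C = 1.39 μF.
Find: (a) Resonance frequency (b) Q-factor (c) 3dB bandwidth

Step 1 — Resonance: ω₀ = 1/√(LC) = 1/√(0.00353·1.39e-06) = 1.428e+04 rad/s.
Step 2 — f₀ = ω₀/(2π) = 2272 Hz.
Step 3 — Parallel Q: Q = R/(ω₀L) = 18.4/(1.428e+04·0.00353) = 0.3651.
Step 4 — Bandwidth: Δω = ω₀/Q = 3.91e+04 rad/s; BW = Δω/(2π) = 6223 Hz.

(a) f₀ = 2272 Hz  (b) Q = 0.3651  (c) BW = 6223 Hz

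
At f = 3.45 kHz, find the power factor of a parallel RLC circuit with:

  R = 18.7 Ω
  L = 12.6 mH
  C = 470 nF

Step 1 — Angular frequency: ω = 2π·f = 2π·3450 = 2.168e+04 rad/s.
Step 2 — Component impedances:
  R: Z = R = 18.7 Ω
  L: Z = jωL = j·2.168e+04·0.0126 = 0 + j273.1 Ω
  C: Z = 1/(jωC) = -j/(ω·C) = 0 - j98.15 Ω
Step 3 — Parallel combination: 1/Z_total = 1/R + 1/L + 1/C; Z_total = 18.43 - j2.249 Ω = 18.56∠-7.0° Ω.
Step 4 — Power factor: PF = cos(φ) = Re(Z)/|Z| = 18.4255/18.5622 = 0.9926.
Step 5 — Type: Im(Z) = -2.249 ⇒ leading (phase φ = -7.0°).

PF = 0.9926 (leading, φ = -7.0°)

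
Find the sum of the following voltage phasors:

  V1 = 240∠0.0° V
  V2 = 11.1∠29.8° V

Step 1 — Convert each phasor to rectangular form:
  V1 = 240·(cos(0.0°) + j·sin(0.0°)) = 240 V
  V2 = 11.1·(cos(29.8°) + j·sin(29.8°)) = 9.632 + j5.516 V
Step 2 — Sum components: V_total = 249.6 + j5.516 V.
Step 3 — Convert to polar: |V_total| = 249.7 V, ∠V_total = 1.3°.

V_total = 249.7∠1.3° V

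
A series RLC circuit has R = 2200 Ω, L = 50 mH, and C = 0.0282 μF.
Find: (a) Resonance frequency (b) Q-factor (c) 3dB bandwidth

Step 1 — Resonance: ω₀ = 1/√(LC) = 1/√(0.05·2.82e-08) = 2.663e+04 rad/s.
Step 2 — f₀ = ω₀/(2π) = 4238 Hz.
Step 3 — Series Q: Q = ω₀L/R = 2.663e+04·0.05/2200 = 0.6053.
Step 4 — Bandwidth: Δω = ω₀/Q = 4.4e+04 rad/s; BW = Δω/(2π) = 7003 Hz.

(a) f₀ = 4238 Hz  (b) Q = 0.6053  (c) BW = 7003 Hz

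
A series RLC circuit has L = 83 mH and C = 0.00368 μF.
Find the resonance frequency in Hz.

Step 1 — Resonance condition Im(Z)=0 gives ω₀ = 1/√(LC).
Step 2 — ω₀ = 1/√(0.083·3.68e-09) = 5.722e+04 rad/s.
Step 3 — f₀ = ω₀/(2π) = 9107 Hz.

f₀ = 9107 Hz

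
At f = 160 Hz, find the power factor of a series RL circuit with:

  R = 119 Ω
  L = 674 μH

Step 1 — Angular frequency: ω = 2π·f = 2π·160 = 1005 rad/s.
Step 2 — Component impedances:
  R: Z = R = 119 Ω
  L: Z = jωL = j·1005·0.000674 = 0 + j0.6776 Ω
Step 3 — Series combination: Z_total = R + L = 119 + j0.6776 Ω = 119∠0.3° Ω.
Step 4 — Power factor: PF = cos(φ) = Re(Z)/|Z| = 119/119 = 1.
Step 5 — Type: Im(Z) = 0.6776 ⇒ lagging (phase φ = 0.3°).

PF = 1 (lagging, φ = 0.3°)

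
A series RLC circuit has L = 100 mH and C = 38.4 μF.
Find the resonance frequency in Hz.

Step 1 — Resonance condition Im(Z)=0 gives ω₀ = 1/√(LC).
Step 2 — ω₀ = 1/√(0.1·3.84e-05) = 510.3 rad/s.
Step 3 — f₀ = ω₀/(2π) = 81.22 Hz.

f₀ = 81.22 Hz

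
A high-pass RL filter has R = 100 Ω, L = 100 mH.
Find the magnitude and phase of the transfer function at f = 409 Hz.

Step 1 — Angular frequency: ω = 2π·409 = 2570 rad/s.
Step 2 — Transfer function: H(jω) = jωL/(R + jωL).
Step 3 — Numerator jωL = j·257; denominator R + jωL = 100 + j257.
Step 4 — H = 0.8685 + j0.338.
Step 5 — Magnitude: |H| = 0.9319 (-0.6 dB); phase: φ = 21.3°.

|H| = 0.9319 (-0.6 dB), φ = 21.3°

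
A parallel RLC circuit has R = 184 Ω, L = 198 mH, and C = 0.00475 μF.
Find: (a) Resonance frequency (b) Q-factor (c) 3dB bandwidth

Step 1 — Resonance: ω₀ = 1/√(LC) = 1/√(0.198·4.75e-09) = 3.261e+04 rad/s.
Step 2 — f₀ = ω₀/(2π) = 5190 Hz.
Step 3 — Parallel Q: Q = R/(ω₀L) = 184/(3.261e+04·0.198) = 0.0285.
Step 4 — Bandwidth: Δω = ω₀/Q = 1.144e+06 rad/s; BW = Δω/(2π) = 1.821e+05 Hz.

(a) f₀ = 5190 Hz  (b) Q = 0.0285  (c) BW = 1.821e+05 Hz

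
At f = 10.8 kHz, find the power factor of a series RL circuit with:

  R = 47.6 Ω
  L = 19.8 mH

Step 1 — Angular frequency: ω = 2π·f = 2π·1.08e+04 = 6.786e+04 rad/s.
Step 2 — Component impedances:
  R: Z = R = 47.6 Ω
  L: Z = jωL = j·6.786e+04·0.0198 = 0 + j1344 Ω
Step 3 — Series combination: Z_total = R + L = 47.6 + j1344 Ω = 1344∠88.0° Ω.
Step 4 — Power factor: PF = cos(φ) = Re(Z)/|Z| = 47.6/1344.4 = 0.03541.
Step 5 — Type: Im(Z) = 1344 ⇒ lagging (phase φ = 88.0°).

PF = 0.03541 (lagging, φ = 88.0°)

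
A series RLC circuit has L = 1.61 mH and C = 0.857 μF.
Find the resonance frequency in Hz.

Step 1 — Resonance condition Im(Z)=0 gives ω₀ = 1/√(LC).
Step 2 — ω₀ = 1/√(0.00161·8.57e-07) = 2.692e+04 rad/s.
Step 3 — f₀ = ω₀/(2π) = 4285 Hz.

f₀ = 4285 Hz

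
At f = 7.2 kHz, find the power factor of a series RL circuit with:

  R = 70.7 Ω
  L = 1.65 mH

Step 1 — Angular frequency: ω = 2π·f = 2π·7200 = 4.524e+04 rad/s.
Step 2 — Component impedances:
  R: Z = R = 70.7 Ω
  L: Z = jωL = j·4.524e+04·0.00165 = 0 + j74.64 Ω
Step 3 — Series combination: Z_total = R + L = 70.7 + j74.64 Ω = 102.8∠46.6° Ω.
Step 4 — Power factor: PF = cos(φ) = Re(Z)/|Z| = 70.7/102.8 = 0.6877.
Step 5 — Type: Im(Z) = 74.64 ⇒ lagging (phase φ = 46.6°).

PF = 0.6877 (lagging, φ = 46.6°)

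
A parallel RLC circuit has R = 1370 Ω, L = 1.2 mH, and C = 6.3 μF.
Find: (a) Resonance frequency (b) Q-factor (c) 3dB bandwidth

Step 1 — Resonance: ω₀ = 1/√(LC) = 1/√(0.0012·6.3e-06) = 1.15e+04 rad/s.
Step 2 — f₀ = ω₀/(2π) = 1830 Hz.
Step 3 — Parallel Q: Q = R/(ω₀L) = 1370/(1.15e+04·0.0012) = 99.27.
Step 4 — Bandwidth: Δω = ω₀/Q = 115.9 rad/s; BW = Δω/(2π) = 18.44 Hz.

(a) f₀ = 1830 Hz  (b) Q = 99.27  (c) BW = 18.44 Hz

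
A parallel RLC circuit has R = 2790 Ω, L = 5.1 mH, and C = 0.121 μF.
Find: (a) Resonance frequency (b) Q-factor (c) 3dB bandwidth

Step 1 — Resonance: ω₀ = 1/√(LC) = 1/√(0.0051·1.21e-07) = 4.026e+04 rad/s.
Step 2 — f₀ = ω₀/(2π) = 6407 Hz.
Step 3 — Parallel Q: Q = R/(ω₀L) = 2790/(4.026e+04·0.0051) = 13.59.
Step 4 — Bandwidth: Δω = ω₀/Q = 2962 rad/s; BW = Δω/(2π) = 471.4 Hz.

(a) f₀ = 6407 Hz  (b) Q = 13.59  (c) BW = 471.4 Hz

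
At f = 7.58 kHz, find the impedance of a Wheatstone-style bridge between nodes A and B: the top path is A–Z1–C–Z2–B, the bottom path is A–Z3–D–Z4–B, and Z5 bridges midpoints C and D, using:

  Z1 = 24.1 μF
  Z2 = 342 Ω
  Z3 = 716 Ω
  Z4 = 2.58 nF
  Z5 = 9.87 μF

Step 1 — Angular frequency: ω = 2π·f = 2π·7580 = 4.763e+04 rad/s.
Step 2 — Component impedances:
  Z1: Z = 1/(jωC) = -j/(ω·C) = 0 - j0.8712 Ω
  Z2: Z = R = 342 Ω
  Z3: Z = R = 716 Ω
  Z4: Z = 1/(jωC) = -j/(ω·C) = 0 - j8138 Ω
  Z5: Z = 1/(jωC) = -j/(ω·C) = 0 - j2.127 Ω
Step 3 — Bridge requires nodal analysis (the Z5 bridge couples midpoints C and D, so the two paths cannot be reduced to a simple series/parallel combination). Setting node B to ground and injecting 1 A at node A, the 3-node admittance system at A, C, D solves to V_A = Z_AB = 341.4 - j15.21 Ω = 341.7∠-2.6° Ω.

Z = 341.4 - j15.21 Ω = 341.7∠-2.6° Ω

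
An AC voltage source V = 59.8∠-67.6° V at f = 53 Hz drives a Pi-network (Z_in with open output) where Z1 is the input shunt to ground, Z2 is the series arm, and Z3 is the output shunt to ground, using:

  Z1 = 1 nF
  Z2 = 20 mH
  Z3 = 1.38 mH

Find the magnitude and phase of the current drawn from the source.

Step 1 — Angular frequency: ω = 2π·f = 2π·53 = 333 rad/s.
Step 2 — Component impedances:
  Z1: Z = 1/(jωC) = -j/(ω·C) = 0 - j3.003e+06 Ω
  Z2: Z = jωL = j·333·0.02 = 0 + j6.66 Ω
  Z3: Z = jωL = j·333·0.00138 = 0 + j0.4596 Ω
Step 3 — With open output, the series arm Z2 and the output shunt Z3 appear in series to ground: Z2 + Z3 = 0 + j7.12 Ω.
Step 4 — Parallel with input shunt Z1: Z_in = Z1 || (Z2 + Z3) = 0 + j7.12 Ω = 7.12∠90.0° Ω.
Step 5 — Source phasor: V = 59.8∠-67.6° V = 22.79 - j55.29 V.
Step 6 — Ohm's law: I = V / Z_total = (22.79 - j55.29) / (0 + j7.12) = -7.765 - j3.201 A.
Step 7 — Convert to polar: |I| = 8.399 A, ∠I = -157.6°.

I = 8.399∠-157.6° A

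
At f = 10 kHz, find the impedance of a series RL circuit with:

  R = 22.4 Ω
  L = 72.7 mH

Step 1 — Angular frequency: ω = 2π·f = 2π·1e+04 = 6.283e+04 rad/s.
Step 2 — Component impedances:
  R: Z = R = 22.4 Ω
  L: Z = jωL = j·6.283e+04·0.0727 = 0 + j4568 Ω
Step 3 — Series combination: Z_total = R + L = 22.4 + j4568 Ω = 4568∠89.7° Ω.

Z = 22.4 + j4568 Ω = 4568∠89.7° Ω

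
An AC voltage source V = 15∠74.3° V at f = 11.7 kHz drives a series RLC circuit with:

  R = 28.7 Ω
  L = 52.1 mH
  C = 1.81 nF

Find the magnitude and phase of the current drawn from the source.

Step 1 — Angular frequency: ω = 2π·f = 2π·1.17e+04 = 7.351e+04 rad/s.
Step 2 — Component impedances:
  R: Z = R = 28.7 Ω
  L: Z = jωL = j·7.351e+04·0.0521 = 0 + j3830 Ω
  C: Z = 1/(jωC) = -j/(ω·C) = 0 - j7515 Ω
Step 3 — Series combination: Z_total = R + L + C = 28.7 - j3685 Ω = 3686∠-89.6° Ω.
Step 4 — Source phasor: V = 15∠74.3° V = 4.059 + j14.44 V.
Step 5 — Ohm's law: I = V / Z_total = (4.059 + j14.44) / (28.7 - j3685) = -0.003909 + j0.001132 A.
Step 6 — Convert to polar: |I| = 0.00407 A, ∠I = 163.9°.

I = 0.00407∠163.9° A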